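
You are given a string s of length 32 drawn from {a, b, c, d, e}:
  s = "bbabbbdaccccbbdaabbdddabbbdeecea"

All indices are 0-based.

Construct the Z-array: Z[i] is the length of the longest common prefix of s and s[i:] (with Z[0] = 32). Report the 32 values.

Z[0]=32
i=1: i≥r, start 0; Z[1]=1 grow→box=[1,2)
i=2: i≥r, start 0; Z[2]=0
i=3: i≥r, start 0; Z[3]=2 grow→box=[3,5)
i=4: min(r-i=1, Z[1]=1)=1; Z[4]=2 grow→box=[4,6)
i=5: min(r-i=1, Z[1]=1)=1; Z[5]=1
i=6: i≥r, start 0; Z[6]=0
i=7: i≥r, start 0; Z[7]=0
i=8: i≥r, start 0; Z[8]=0
i=9: i≥r, start 0; Z[9]=0
i=10: i≥r, start 0; Z[10]=0
i=11: i≥r, start 0; Z[11]=0
i=12: i≥r, start 0; Z[12]=2 grow→box=[12,14)
i=13: min(r-i=1, Z[1]=1)=1; Z[13]=1
i=14: i≥r, start 0; Z[14]=0
i=15: i≥r, start 0; Z[15]=0
i=16: i≥r, start 0; Z[16]=0
i=17: i≥r, start 0; Z[17]=2 grow→box=[17,19)
i=18: min(r-i=1, Z[1]=1)=1; Z[18]=1
i=19: i≥r, start 0; Z[19]=0
i=20: i≥r, start 0; Z[20]=0
i=21: i≥r, start 0; Z[21]=0
i=22: i≥r, start 0; Z[22]=0
i=23: i≥r, start 0; Z[23]=2 grow→box=[23,25)
i=24: min(r-i=1, Z[1]=1)=1; Z[24]=2 grow→box=[24,26)
i=25: min(r-i=1, Z[1]=1)=1; Z[25]=1
i=26: i≥r, start 0; Z[26]=0
i=27: i≥r, start 0; Z[27]=0
i=28: i≥r, start 0; Z[28]=0
i=29: i≥r, start 0; Z[29]=0
i=30: i≥r, start 0; Z[30]=0
i=31: i≥r, start 0; Z[31]=0

[32, 1, 0, 2, 2, 1, 0, 0, 0, 0, 0, 0, 2, 1, 0, 0, 0, 2, 1, 0, 0, 0, 0, 2, 2, 1, 0, 0, 0, 0, 0, 0]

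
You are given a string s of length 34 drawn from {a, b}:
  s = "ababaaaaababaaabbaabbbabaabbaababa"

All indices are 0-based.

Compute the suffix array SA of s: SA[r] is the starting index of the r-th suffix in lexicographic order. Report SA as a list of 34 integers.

sorted suffixes:
  #0 SA[0]=33  'a'
  #1 SA[1]=4  'aaaaababaaabbaabbbabaabbaababa'
  #2 SA[2]=5  'aaaababaaabbaabbbabaabbaababa'
  #3 SA[3]=6  'aaababaaabbaabbbabaabbaababa'
  #4 SA[4]=12  'aaabbaabbbabaabbaababa'
  #5 SA[5]=28  'aababa'
  #6 SA[6]=7  'aababaaabbaabbbabaabbaababa'
  #7 SA[7]=24  'aabbaababa'
  #8 SA[8]=13  'aabbaabbbabaabbaababa'
  #9 SA[9]=17  'aabbbabaabbaababa'
  #10 SA[10]=31  'aba'
  #11 SA[11]=2  'abaaaaababaaabbaabbbabaabbaababa'
  #12 SA[12]=10  'abaaabbaabbbabaabbaababa'
  #13 SA[13]=22  'abaabbaababa'
  #14 SA[14]=29  'ababa'
  #15 SA[15]=0  'ababaaaaababaaabbaabbbabaabbaababa'
  #16 SA[16]=8  'ababaaabbaabbbabaabbaababa'
  #17 SA[17]=25  'abbaababa'
  #18 SA[18]=14  'abbaabbbabaabbaababa'
  #19 SA[19]=18  'abbbabaabbaababa'
  #20 SA[20]=32  'ba'
  #21 SA[21]=3  'baaaaababaaabbaabbbabaabbaababa'
  #22 SA[22]=11  'baaabbaabbbabaabbaababa'
  #23 SA[23]=27  'baababa'
  #24 SA[24]=23  'baabbaababa'
  #25 SA[25]=16  'baabbbabaabbaababa'
  #26 SA[26]=30  'baba'
  #27 SA[27]=1  'babaaaaababaaabbaabbbabaabbaababa'
  #28 SA[28]=9  'babaaabbaabbbabaabbaababa'
  #29 SA[29]=21  'babaabbaababa'
  #30 SA[30]=26  'bbaababa'
  #31 SA[31]=15  'bbaabbbabaabbaababa'
  #32 SA[32]=20  'bbabaabbaababa'
  #33 SA[33]=19  'bbbabaabbaababa'

[33, 4, 5, 6, 12, 28, 7, 24, 13, 17, 31, 2, 10, 22, 29, 0, 8, 25, 14, 18, 32, 3, 11, 27, 23, 16, 30, 1, 9, 21, 26, 15, 20, 19]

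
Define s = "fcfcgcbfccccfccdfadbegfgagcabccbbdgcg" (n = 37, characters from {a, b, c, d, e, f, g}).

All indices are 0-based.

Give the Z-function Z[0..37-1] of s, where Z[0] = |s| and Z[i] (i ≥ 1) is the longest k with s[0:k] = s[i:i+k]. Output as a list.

[37, 0, 2, 0, 0, 0, 0, 2, 0, 0, 0, 0, 2, 0, 0, 0, 1, 0, 0, 0, 0, 0, 1, 0, 0, 0, 0, 0, 0, 0, 0, 0, 0, 0, 0, 0, 0]

Z[0]=37
i=1: i≥r, start 0; Z[1]=0
i=2: i≥r, start 0; Z[2]=2 grow→box=[2,4)
i=3: min(r-i=1, Z[1]=0)=0; Z[3]=0
i=4: i≥r, start 0; Z[4]=0
i=5: i≥r, start 0; Z[5]=0
i=6: i≥r, start 0; Z[6]=0
i=7: i≥r, start 0; Z[7]=2 grow→box=[7,9)
i=8: min(r-i=1, Z[1]=0)=0; Z[8]=0
i=9: i≥r, start 0; Z[9]=0
i=10: i≥r, start 0; Z[10]=0
i=11: i≥r, start 0; Z[11]=0
i=12: i≥r, start 0; Z[12]=2 grow→box=[12,14)
i=13: min(r-i=1, Z[1]=0)=0; Z[13]=0
i=14: i≥r, start 0; Z[14]=0
i=15: i≥r, start 0; Z[15]=0
i=16: i≥r, start 0; Z[16]=1 grow→box=[16,17)
i=17: i≥r, start 0; Z[17]=0
i=18: i≥r, start 0; Z[18]=0
i=19: i≥r, start 0; Z[19]=0
i=20: i≥r, start 0; Z[20]=0
i=21: i≥r, start 0; Z[21]=0
i=22: i≥r, start 0; Z[22]=1 grow→box=[22,23)
i=23: i≥r, start 0; Z[23]=0
i=24: i≥r, start 0; Z[24]=0
i=25: i≥r, start 0; Z[25]=0
i=26: i≥r, start 0; Z[26]=0
i=27: i≥r, start 0; Z[27]=0
i=28: i≥r, start 0; Z[28]=0
i=29: i≥r, start 0; Z[29]=0
i=30: i≥r, start 0; Z[30]=0
i=31: i≥r, start 0; Z[31]=0
i=32: i≥r, start 0; Z[32]=0
i=33: i≥r, start 0; Z[33]=0
i=34: i≥r, start 0; Z[34]=0
i=35: i≥r, start 0; Z[35]=0
i=36: i≥r, start 0; Z[36]=0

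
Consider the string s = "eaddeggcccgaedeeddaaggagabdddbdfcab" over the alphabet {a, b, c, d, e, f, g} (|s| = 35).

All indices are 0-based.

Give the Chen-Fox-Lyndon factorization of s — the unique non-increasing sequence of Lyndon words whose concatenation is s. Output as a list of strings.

emit factor 1: 'e' (i=0, period=1)
emit factor 2: 'addeggcccgaedeedd' (i=1, period=17)
emit factor 3: 'aaggagabdddbdfcab' (i=18, period=17)

["e", "addeggcccgaedeedd", "aaggagabdddbdfcab"]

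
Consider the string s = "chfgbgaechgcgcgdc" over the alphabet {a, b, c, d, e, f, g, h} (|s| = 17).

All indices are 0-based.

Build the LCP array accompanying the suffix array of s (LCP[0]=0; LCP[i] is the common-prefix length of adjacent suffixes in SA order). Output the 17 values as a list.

[0, 0, 0, 1, 2, 1, 2, 0, 0, 0, 0, 1, 1, 3, 1, 0, 1]

rank | idx | suffix
   0 |   6 | aechgcgcgdc
   1 |   4 | bgaechgcgcgdc
   2 |  16 | c
   3 |  11 | cgcgdc
   4 |  13 | cgdc
   5 |   0 | chfgbgaechgcgcgdc
   6 |   8 | chgcgcgdc
   7 |  15 | dc
   8 |   7 | echgcgcgdc
   9 |   2 | fgbgaechgcgcgdc
  10 |   5 | gaechgcgcgdc
  11 |   3 | gbgaechgcgcgdc
  12 |  10 | gcgcgdc
  13 |  12 | gcgdc
  14 |  14 | gdc
  15 |   1 | hfgbgaechgcgcgdc
  16 |   9 | hgcgcgdc

SA = [6, 4, 16, 11, 13, 0, 8, 15, 7, 2, 5, 3, 10, 12, 14, 1, 9]
i: (SA[i-1],SA[i]) lcp shared
  1: (6,4) 0 ''
  2: (4,16) 0 ''
  3: (16,11) 1 'c'
  4: (11,13) 2 'cg'
  5: (13,0) 1 'c'
  6: (0,8) 2 'ch'
  7: (8,15) 0 ''
  8: (15,7) 0 ''
  9: (7,2) 0 ''
  10: (2,5) 0 ''
  11: (5,3) 1 'g'
  12: (3,10) 1 'g'
  13: (10,12) 3 'gcg'
  14: (12,14) 1 'g'
  15: (14,1) 0 ''
  16: (1,9) 1 'h'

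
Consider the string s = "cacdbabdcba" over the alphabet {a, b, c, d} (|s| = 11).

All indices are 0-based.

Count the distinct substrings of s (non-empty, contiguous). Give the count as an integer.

58

rank | idx | suffix
   0 |  10 | a
   1 |   5 | abdcba
   2 |   1 | acdbabdcba
   3 |   9 | ba
   4 |   4 | babdcba
   5 |   6 | bdcba
   6 |   0 | cacdbabdcba
   7 |   8 | cba
   8 |   2 | cdbabdcba
   9 |   3 | dbabdcba
  10 |   7 | dcba

SA = [10, 5, 1, 9, 4, 6, 0, 8, 2, 3, 7]
[i] adj suffixes → lcp
  [1] 10/5 → 1 ('a')
  [2] 5/1 → 1 ('a')
  [3] 1/9 → 0 ('')
  [4] 9/4 → 2 ('ba')
  [5] 4/6 → 1 ('b')
  [6] 6/0 → 0 ('')
  [7] 0/8 → 1 ('c')
  [8] 8/2 → 1 ('c')
  [9] 2/3 → 0 ('')
  [10] 3/7 → 1 ('d')

n(n+1)/2 = 11·12/2 = 66
Σ LCP = 0 + 1 + 1 + 0 + 2 + 1 + 0 + 1 + 1 + 0 + 1 = 8
distinct = 66 − 8 = 58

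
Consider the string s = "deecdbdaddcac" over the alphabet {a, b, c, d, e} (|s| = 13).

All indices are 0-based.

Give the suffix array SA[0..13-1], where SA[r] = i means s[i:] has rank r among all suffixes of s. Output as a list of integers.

[11, 7, 5, 12, 10, 3, 6, 4, 9, 8, 0, 2, 1]

rank | idx | suffix
   0 |  11 | ac
   1 |   7 | addcac
   2 |   5 | bdaddcac
   3 |  12 | c
   4 |  10 | cac
   5 |   3 | cdbdaddcac
   6 |   6 | daddcac
   7 |   4 | dbdaddcac
   8 |   9 | dcac
   9 |   8 | ddcac
  10 |   0 | deecdbdaddcac
  11 |   2 | ecdbdaddcac
  12 |   1 | eecdbdaddcac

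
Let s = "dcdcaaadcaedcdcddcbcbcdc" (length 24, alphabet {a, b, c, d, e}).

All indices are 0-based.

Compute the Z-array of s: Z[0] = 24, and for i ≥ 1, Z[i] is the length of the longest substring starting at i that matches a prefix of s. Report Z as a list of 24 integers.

[24, 0, 2, 0, 0, 0, 0, 2, 0, 0, 0, 4, 0, 3, 0, 1, 2, 0, 0, 0, 0, 0, 2, 0]

Z[0]=24
i=1: fresh scan; Z[1]=0
i=2: fresh scan; Z[2]=2 extend→box=[2,4)
i=3: min(r-i=1, Z[1]=0)=0; Z[3]=0
i=4: fresh scan; Z[4]=0
i=5: fresh scan; Z[5]=0
i=6: fresh scan; Z[6]=0
i=7: fresh scan; Z[7]=2 extend→box=[7,9)
i=8: min(r-i=1, Z[1]=0)=0; Z[8]=0
i=9: fresh scan; Z[9]=0
i=10: fresh scan; Z[10]=0
i=11: fresh scan; Z[11]=4 extend→box=[11,15)
i=12: min(r-i=3, Z[1]=0)=0; Z[12]=0
i=13: min(r-i=2, Z[2]=2)=2; Z[13]=3 extend→box=[13,16)
i=14: min(r-i=2, Z[1]=0)=0; Z[14]=0
i=15: min(r-i=1, Z[2]=2)=1; Z[15]=1
i=16: fresh scan; Z[16]=2 extend→box=[16,18)
i=17: min(r-i=1, Z[1]=0)=0; Z[17]=0
i=18: fresh scan; Z[18]=0
i=19: fresh scan; Z[19]=0
i=20: fresh scan; Z[20]=0
i=21: fresh scan; Z[21]=0
i=22: fresh scan; Z[22]=2 extend→box=[22,24)
i=23: min(r-i=1, Z[1]=0)=0; Z[23]=0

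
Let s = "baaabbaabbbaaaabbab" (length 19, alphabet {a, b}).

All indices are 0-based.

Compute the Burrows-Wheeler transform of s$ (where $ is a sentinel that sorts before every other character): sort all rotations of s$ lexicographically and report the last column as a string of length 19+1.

rank  rotation              last
    0  $baaabbaabbbaaaabbab  b
    1  aaaabbab$baaabbaabbb  b
    2  aaabbaabbbaaaabbab$b  b
    3  aaabbab$baaabbaabbba  a
    4  aabbaabbbaaaabbab$ba  a
    5  aabbab$baaabbaabbbaa  a
    6  aabbbaaaabbab$baaabb  b
    7  ab$baaabbaabbbaaaabb  b
    8  abbaabbbaaaabbab$baa  a
    9  abbab$baaabbaabbbaaa  a
   10  abbbaaaabbab$baaabba  a
   11  b$baaabbaabbbaaaabba  a
   12  baaaabbab$baaabbaabb  b
   13  baaabbaabbbaaaabbab$  $
   14  baabbbaaaabbab$baaab  b
   15  bab$baaabbaabbbaaaab  b
   16  bbaaaabbab$baaabbaab  b
   17  bbaabbbaaaabbab$baaa  a
   18  bbab$baaabbaabbbaaaa  a
   19  bbbaaaabbab$baaabbaa  a

bbbaaabbaaaab$bbbaaa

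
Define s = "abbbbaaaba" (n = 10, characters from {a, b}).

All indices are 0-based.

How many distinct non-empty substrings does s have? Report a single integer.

41

sorted suffixes:
  #0 SA[0]=9  'a'
  #1 SA[1]=5  'aaaba'
  #2 SA[2]=6  'aaba'
  #3 SA[3]=7  'aba'
  #4 SA[4]=0  'abbbbaaaba'
  #5 SA[5]=8  'ba'
  #6 SA[6]=4  'baaaba'
  #7 SA[7]=3  'bbaaaba'
  #8 SA[8]=2  'bbbaaaba'
  #9 SA[9]=1  'bbbbaaaba'

SA = [9, 5, 6, 7, 0, 8, 4, 3, 2, 1]
rank  pair      lcp
   1  s[9:],s[5:]  1  'a'
   2  s[5:],s[6:]  2  'aa'
   3  s[6:],s[7:]  1  'a'
   4  s[7:],s[0:]  2  'ab'
   5  s[0:],s[8:]  0  ''
   6  s[8:],s[4:]  2  'ba'
   7  s[4:],s[3:]  1  'b'
   8  s[3:],s[2:]  2  'bb'
   9  s[2:],s[1:]  3  'bbb'

n(n+1)/2 = 10·11/2 = 55
Σ LCP = 0 + 1 + 2 + 1 + 2 + 0 + 2 + 1 + 2 + 3 = 14
distinct = 55 − 14 = 41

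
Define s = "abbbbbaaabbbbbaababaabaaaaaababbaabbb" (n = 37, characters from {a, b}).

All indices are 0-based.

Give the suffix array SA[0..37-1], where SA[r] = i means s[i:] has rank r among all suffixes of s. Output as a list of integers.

[22, 23, 24, 25, 6, 19, 14, 26, 32, 7, 20, 17, 15, 27, 29, 33, 0, 8, 36, 21, 5, 18, 13, 31, 16, 28, 35, 4, 12, 30, 34, 3, 11, 2, 10, 1, 9]

sorted suffixes:
  #0 SA[0]=22  'aaaaaababbaabbb'
  #1 SA[1]=23  'aaaaababbaabbb'
  #2 SA[2]=24  'aaaababbaabbb'
  #3 SA[3]=25  'aaababbaabbb'
  #4 SA[4]=6  'aaabbbbbaababaabaaaaaababbaabbb'
  #5 SA[5]=19  'aabaaaaaababbaabbb'
  #6 SA[6]=14  'aababaabaaaaaababbaabbb'
  #7 SA[7]=26  'aababbaabbb'
  #8 SA[8]=32  'aabbb'
  #9 SA[9]=7  'aabbbbbaababaabaaaaaababbaabbb'
  #10 SA[10]=20  'abaaaaaababbaabbb'
  #11 SA[11]=17  'abaabaaaaaababbaabbb'
  #12 SA[12]=15  'ababaabaaaaaababbaabbb'
  #13 SA[13]=27  'ababbaabbb'
  #14 SA[14]=29  'abbaabbb'
  #15 SA[15]=33  'abbb'
  #16 SA[16]=0  'abbbbbaaabbbbbaababaabaaaaaababbaabbb'
  #17 SA[17]=8  'abbbbbaababaabaaaaaababbaabbb'
  #18 SA[18]=36  'b'
  #19 SA[19]=21  'baaaaaababbaabbb'
  #20 SA[20]=5  'baaabbbbbaababaabaaaaaababbaabbb'
  #21 SA[21]=18  'baabaaaaaababbaabbb'
  #22 SA[22]=13  'baababaabaaaaaababbaabbb'
  #23 SA[23]=31  'baabbb'
  #24 SA[24]=16  'babaabaaaaaababbaabbb'
  #25 SA[25]=28  'babbaabbb'
  #26 SA[26]=35  'bb'
  #27 SA[27]=4  'bbaaabbbbbaababaabaaaaaababbaabbb'
  #28 SA[28]=12  'bbaababaabaaaaaababbaabbb'
  #29 SA[29]=30  'bbaabbb'
  #30 SA[30]=34  'bbb'
  #31 SA[31]=3  'bbbaaabbbbbaababaabaaaaaababbaabbb'
  #32 SA[32]=11  'bbbaababaabaaaaaababbaabbb'
  #33 SA[33]=2  'bbbbaaabbbbbaababaabaaaaaababbaabbb'
  #34 SA[34]=10  'bbbbaababaabaaaaaababbaabbb'
  #35 SA[35]=1  'bbbbbaaabbbbbaababaabaaaaaababbaabbb'
  #36 SA[36]=9  'bbbbbaababaabaaaaaababbaabbb'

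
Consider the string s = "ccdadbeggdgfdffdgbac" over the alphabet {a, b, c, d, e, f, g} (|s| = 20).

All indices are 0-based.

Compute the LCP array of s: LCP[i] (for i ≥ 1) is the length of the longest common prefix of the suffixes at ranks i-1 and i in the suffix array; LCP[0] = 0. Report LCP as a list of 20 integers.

rank→(start, suffix):
  0 → (18, 'ac')
  1 → (3, 'adbeggdgfdffdgbac')
  2 → (17, 'bac')
  3 → (5, 'beggdgfdffdgbac')
  4 → (19, 'c')
  5 → (0, 'ccdadbeggdgfdffdgbac')
  6 → (1, 'cdadbeggdgfdffdgbac')
  7 → (2, 'dadbeggdgfdffdgbac')
  8 → (4, 'dbeggdgfdffdgbac')
  9 → (12, 'dffdgbac')
  10 → (15, 'dgbac')
  11 → (9, 'dgfdffdgbac')
  12 → (6, 'eggdgfdffdgbac')
  13 → (11, 'fdffdgbac')
  14 → (14, 'fdgbac')
  15 → (13, 'ffdgbac')
  16 → (16, 'gbac')
  17 → (8, 'gdgfdffdgbac')
  18 → (10, 'gfdffdgbac')
  19 → (7, 'ggdgfdffdgbac')

SA = [18, 3, 17, 5, 19, 0, 1, 2, 4, 12, 15, 9, 6, 11, 14, 13, 16, 8, 10, 7]
i: (SA[i-1],SA[i]) lcp shared
  1: (18,3) 1 'a'
  2: (3,17) 0 ''
  3: (17,5) 1 'b'
  4: (5,19) 0 ''
  5: (19,0) 1 'c'
  6: (0,1) 1 'c'
  7: (1,2) 0 ''
  8: (2,4) 1 'd'
  9: (4,12) 1 'd'
  10: (12,15) 1 'd'
  11: (15,9) 2 'dg'
  12: (9,6) 0 ''
  13: (6,11) 0 ''
  14: (11,14) 2 'fd'
  15: (14,13) 1 'f'
  16: (13,16) 0 ''
  17: (16,8) 1 'g'
  18: (8,10) 1 'g'
  19: (10,7) 1 'g'

[0, 1, 0, 1, 0, 1, 1, 0, 1, 1, 1, 2, 0, 0, 2, 1, 0, 1, 1, 1]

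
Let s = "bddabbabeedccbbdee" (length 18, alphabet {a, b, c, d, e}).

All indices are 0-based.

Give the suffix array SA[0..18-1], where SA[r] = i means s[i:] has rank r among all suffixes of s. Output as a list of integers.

[3, 6, 5, 4, 13, 0, 14, 7, 12, 11, 2, 10, 1, 15, 17, 9, 16, 8]

rank | idx | suffix
   0 |   3 | abbabeedccbbdee
   1 |   6 | abeedccbbdee
   2 |   5 | babeedccbbdee
   3 |   4 | bbabeedccbbdee
   4 |  13 | bbdee
   5 |   0 | bddabbabeedccbbdee
   6 |  14 | bdee
   7 |   7 | beedccbbdee
   8 |  12 | cbbdee
   9 |  11 | ccbbdee
  10 |   2 | dabbabeedccbbdee
  11 |  10 | dccbbdee
  12 |   1 | ddabbabeedccbbdee
  13 |  15 | dee
  14 |  17 | e
  15 |   9 | edccbbdee
  16 |  16 | ee
  17 |   8 | eedccbbdee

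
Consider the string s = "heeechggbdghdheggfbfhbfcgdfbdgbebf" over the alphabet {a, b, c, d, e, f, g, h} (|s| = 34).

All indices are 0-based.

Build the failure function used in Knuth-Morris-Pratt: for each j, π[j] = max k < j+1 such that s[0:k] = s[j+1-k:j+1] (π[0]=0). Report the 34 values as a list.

[0, 0, 0, 0, 0, 1, 0, 0, 0, 0, 0, 1, 0, 1, 2, 0, 0, 0, 0, 0, 1, 0, 0, 0, 0, 0, 0, 0, 0, 0, 0, 0, 0, 0]

π[0] = 0
j=1 s[j]='e': π[1]=0 (border '')
j=2 s[j]='e': π[2]=0 (border '')
j=3 s[j]='e': π[3]=0 (border '')
j=4 s[j]='c': π[4]=0 (border '')
j=5 s[j]='h': π[5]=1 (border 'h')
j=6 s[j]='g': k: 1→0; π[6]=0 (border '')
j=7 s[j]='g': π[7]=0 (border '')
j=8 s[j]='b': π[8]=0 (border '')
j=9 s[j]='d': π[9]=0 (border '')
j=10 s[j]='g': π[10]=0 (border '')
j=11 s[j]='h': π[11]=1 (border 'h')
j=12 s[j]='d': k: 1→0; π[12]=0 (border '')
j=13 s[j]='h': π[13]=1 (border 'h')
j=14 s[j]='e': π[14]=2 (border 'he')
j=15 s[j]='g': k: 2→0; π[15]=0 (border '')
j=16 s[j]='g': π[16]=0 (border '')
j=17 s[j]='f': π[17]=0 (border '')
j=18 s[j]='b': π[18]=0 (border '')
j=19 s[j]='f': π[19]=0 (border '')
j=20 s[j]='h': π[20]=1 (border 'h')
j=21 s[j]='b': k: 1→0; π[21]=0 (border '')
j=22 s[j]='f': π[22]=0 (border '')
j=23 s[j]='c': π[23]=0 (border '')
j=24 s[j]='g': π[24]=0 (border '')
j=25 s[j]='d': π[25]=0 (border '')
j=26 s[j]='f': π[26]=0 (border '')
j=27 s[j]='b': π[27]=0 (border '')
j=28 s[j]='d': π[28]=0 (border '')
j=29 s[j]='g': π[29]=0 (border '')
j=30 s[j]='b': π[30]=0 (border '')
j=31 s[j]='e': π[31]=0 (border '')
j=32 s[j]='b': π[32]=0 (border '')
j=33 s[j]='f': π[33]=0 (border '')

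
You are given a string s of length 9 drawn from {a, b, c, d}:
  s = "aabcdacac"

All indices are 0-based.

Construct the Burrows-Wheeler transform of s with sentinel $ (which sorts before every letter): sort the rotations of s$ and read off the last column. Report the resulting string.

rank  rotation    last
    0  $aabcdacac  c
    1  aabcdacac$  $
    2  abcdacac$a  a
    3  ac$aabcdac  c
    4  acac$aabcd  d
    5  bcdacac$aa  a
    6  c$aabcdaca  a
    7  cac$aabcda  a
    8  cdacac$aab  b
    9  dacac$aabc  c

c$acdaaabc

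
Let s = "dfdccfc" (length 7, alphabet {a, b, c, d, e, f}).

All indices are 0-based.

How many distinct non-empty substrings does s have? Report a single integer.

sorted suffixes:
  #0 SA[0]=6  'c'
  #1 SA[1]=3  'ccfc'
  #2 SA[2]=4  'cfc'
  #3 SA[3]=2  'dccfc'
  #4 SA[4]=0  'dfdccfc'
  #5 SA[5]=5  'fc'
  #6 SA[6]=1  'fdccfc'

SA = [6, 3, 4, 2, 0, 5, 1]
[i] adj suffixes → lcp
  [1] 6/3 → 1 ('c')
  [2] 3/4 → 1 ('c')
  [3] 4/2 → 0 ('')
  [4] 2/0 → 1 ('d')
  [5] 0/5 → 0 ('')
  [6] 5/1 → 1 ('f')

n(n+1)/2 = 7·8/2 = 28
Σ LCP = 0 + 1 + 1 + 0 + 1 + 0 + 1 = 4
distinct = 28 − 4 = 24

24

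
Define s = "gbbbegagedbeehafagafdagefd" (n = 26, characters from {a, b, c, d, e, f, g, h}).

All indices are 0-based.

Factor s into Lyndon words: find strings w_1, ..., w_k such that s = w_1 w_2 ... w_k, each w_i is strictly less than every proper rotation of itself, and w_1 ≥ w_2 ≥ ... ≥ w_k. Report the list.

emit factor 1: 'g' (i=0, period=1)
emit factor 2: 'bbbeg' (i=1, period=5)
emit factor 3: 'agedbeeh' (i=6, period=8)
emit factor 4: 'afagafdagefd' (i=14, period=12)

["g", "bbbeg", "agedbeeh", "afagafdagefd"]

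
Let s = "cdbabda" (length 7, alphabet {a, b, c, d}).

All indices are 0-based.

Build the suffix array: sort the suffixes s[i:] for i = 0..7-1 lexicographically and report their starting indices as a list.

[6, 3, 2, 4, 0, 5, 1]

rank→(start, suffix):
  0 → (6, 'a')
  1 → (3, 'abda')
  2 → (2, 'babda')
  3 → (4, 'bda')
  4 → (0, 'cdbabda')
  5 → (5, 'da')
  6 → (1, 'dbabda')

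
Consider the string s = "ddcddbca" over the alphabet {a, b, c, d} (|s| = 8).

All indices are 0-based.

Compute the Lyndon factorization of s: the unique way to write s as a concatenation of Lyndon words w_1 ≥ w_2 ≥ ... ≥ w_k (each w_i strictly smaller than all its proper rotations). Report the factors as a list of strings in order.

emit factor 1: 'd' (i=0, period=1)
emit factor 2: 'd' (i=1, period=1)
emit factor 3: 'cdd' (i=2, period=3)
emit factor 4: 'bc' (i=5, period=2)
emit factor 5: 'a' (i=7, period=1)

["d", "d", "cdd", "bc", "a"]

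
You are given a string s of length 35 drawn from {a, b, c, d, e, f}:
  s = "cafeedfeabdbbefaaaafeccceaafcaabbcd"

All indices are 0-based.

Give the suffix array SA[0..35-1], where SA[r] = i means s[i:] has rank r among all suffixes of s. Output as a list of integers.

rank→(start, suffix):
  0 → (15, 'aaaafeccceaafcaabbcd')
  1 → (16, 'aaafeccceaafcaabbcd')
  2 → (29, 'aabbcd')
  3 → (25, 'aafcaabbcd')
  4 → (17, 'aafeccceaafcaabbcd')
  5 → (30, 'abbcd')
  6 → (8, 'abdbbefaaaafeccceaafcaabbcd')
  7 → (26, 'afcaabbcd')
  8 → (18, 'afeccceaafcaabbcd')
  9 → (1, 'afeedfeabdbbefaaaafeccceaafcaabbcd')
  10 → (31, 'bbcd')
  11 → (11, 'bbefaaaafeccceaafcaabbcd')
  12 → (32, 'bcd')
  13 → (9, 'bdbbefaaaafeccceaafcaabbcd')
  14 → (12, 'befaaaafeccceaafcaabbcd')
  15 → (28, 'caabbcd')
  16 → (0, 'cafeedfeabdbbefaaaafeccceaafcaabbcd')
  17 → (21, 'ccceaafcaabbcd')
  18 → (22, 'cceaafcaabbcd')
  19 → (33, 'cd')
  20 → (23, 'ceaafcaabbcd')
  21 → (34, 'd')
  22 → (10, 'dbbefaaaafeccceaafcaabbcd')
  23 → (5, 'dfeabdbbefaaaafeccceaafcaabbcd')
  24 → (24, 'eaafcaabbcd')
  25 → (7, 'eabdbbefaaaafeccceaafcaabbcd')
  26 → (20, 'eccceaafcaabbcd')
  27 → (4, 'edfeabdbbefaaaafeccceaafcaabbcd')
  28 → (3, 'eedfeabdbbefaaaafeccceaafcaabbcd')
  29 → (13, 'efaaaafeccceaafcaabbcd')
  30 → (14, 'faaaafeccceaafcaabbcd')
  31 → (27, 'fcaabbcd')
  32 → (6, 'feabdbbefaaaafeccceaafcaabbcd')
  33 → (19, 'feccceaafcaabbcd')
  34 → (2, 'feedfeabdbbefaaaafeccceaafcaabbcd')

[15, 16, 29, 25, 17, 30, 8, 26, 18, 1, 31, 11, 32, 9, 12, 28, 0, 21, 22, 33, 23, 34, 10, 5, 24, 7, 20, 4, 3, 13, 14, 27, 6, 19, 2]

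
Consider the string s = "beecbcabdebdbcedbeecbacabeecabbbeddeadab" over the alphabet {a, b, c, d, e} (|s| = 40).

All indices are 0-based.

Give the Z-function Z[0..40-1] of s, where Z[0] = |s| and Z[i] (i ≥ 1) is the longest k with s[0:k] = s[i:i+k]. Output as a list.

[40, 0, 0, 0, 1, 0, 0, 1, 0, 0, 1, 0, 1, 0, 0, 0, 5, 0, 0, 0, 1, 0, 0, 0, 4, 0, 0, 0, 0, 1, 1, 2, 0, 0, 0, 0, 0, 0, 0, 1]

Z[0]=40
i=1: outside box; Z[1]=0
i=2: outside box; Z[2]=0
i=3: outside box; Z[3]=0
i=4: outside box; Z[4]=1 grow→box=[4,5)
i=5: outside box; Z[5]=0
i=6: outside box; Z[6]=0
i=7: outside box; Z[7]=1 grow→box=[7,8)
i=8: outside box; Z[8]=0
i=9: outside box; Z[9]=0
i=10: outside box; Z[10]=1 grow→box=[10,11)
i=11: outside box; Z[11]=0
i=12: outside box; Z[12]=1 grow→box=[12,13)
i=13: outside box; Z[13]=0
i=14: outside box; Z[14]=0
i=15: outside box; Z[15]=0
i=16: outside box; Z[16]=5 grow→box=[16,21)
i=17: min(r-i=4, Z[1]=0)=0; Z[17]=0
i=18: min(r-i=3, Z[2]=0)=0; Z[18]=0
i=19: min(r-i=2, Z[3]=0)=0; Z[19]=0
i=20: min(r-i=1, Z[4]=1)=1; Z[20]=1
i=21: outside box; Z[21]=0
i=22: outside box; Z[22]=0
i=23: outside box; Z[23]=0
i=24: outside box; Z[24]=4 grow→box=[24,28)
i=25: min(r-i=3, Z[1]=0)=0; Z[25]=0
i=26: min(r-i=2, Z[2]=0)=0; Z[26]=0
i=27: min(r-i=1, Z[3]=0)=0; Z[27]=0
i=28: outside box; Z[28]=0
i=29: outside box; Z[29]=1 grow→box=[29,30)
i=30: outside box; Z[30]=1 grow→box=[30,31)
i=31: outside box; Z[31]=2 grow→box=[31,33)
i=32: min(r-i=1, Z[1]=0)=0; Z[32]=0
i=33: outside box; Z[33]=0
i=34: outside box; Z[34]=0
i=35: outside box; Z[35]=0
i=36: outside box; Z[36]=0
i=37: outside box; Z[37]=0
i=38: outside box; Z[38]=0
i=39: outside box; Z[39]=1 grow→box=[39,40)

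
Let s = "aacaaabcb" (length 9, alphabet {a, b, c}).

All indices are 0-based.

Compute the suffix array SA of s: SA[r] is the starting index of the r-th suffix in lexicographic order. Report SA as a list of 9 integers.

[3, 4, 0, 5, 1, 8, 6, 2, 7]

rank | idx | suffix
   0 |   3 | aaabcb
   1 |   4 | aabcb
   2 |   0 | aacaaabcb
   3 |   5 | abcb
   4 |   1 | acaaabcb
   5 |   8 | b
   6 |   6 | bcb
   7 |   2 | caaabcb
   8 |   7 | cb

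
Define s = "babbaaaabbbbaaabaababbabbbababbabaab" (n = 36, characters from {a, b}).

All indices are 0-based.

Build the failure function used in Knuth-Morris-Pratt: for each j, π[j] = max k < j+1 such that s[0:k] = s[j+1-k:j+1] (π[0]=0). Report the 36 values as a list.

π[0] = 0
j=1 s[j]='a': π[1]=0 (border '')
j=2 s[j]='b': π[2]=1 (border 'b')
j=3 s[j]='b': k: 1→0; π[3]=1 (border 'b')
j=4 s[j]='a': π[4]=2 (border 'ba')
j=5 s[j]='a': k: 2→0; π[5]=0 (border '')
j=6 s[j]='a': π[6]=0 (border '')
j=7 s[j]='a': π[7]=0 (border '')
j=8 s[j]='b': π[8]=1 (border 'b')
j=9 s[j]='b': k: 1→0; π[9]=1 (border 'b')
j=10 s[j]='b': k: 1→0; π[10]=1 (border 'b')
j=11 s[j]='b': k: 1→0; π[11]=1 (border 'b')
j=12 s[j]='a': π[12]=2 (border 'ba')
j=13 s[j]='a': k: 2→0; π[13]=0 (border '')
j=14 s[j]='a': π[14]=0 (border '')
j=15 s[j]='b': π[15]=1 (border 'b')
j=16 s[j]='a': π[16]=2 (border 'ba')
j=17 s[j]='a': k: 2→0; π[17]=0 (border '')
j=18 s[j]='b': π[18]=1 (border 'b')
j=19 s[j]='a': π[19]=2 (border 'ba')
j=20 s[j]='b': π[20]=3 (border 'bab')
j=21 s[j]='b': π[21]=4 (border 'babb')
j=22 s[j]='a': π[22]=5 (border 'babba')
j=23 s[j]='b': k: 5→2; π[23]=3 (border 'bab')
j=24 s[j]='b': π[24]=4 (border 'babb')
j=25 s[j]='b': k: 4→1→0; π[25]=1 (border 'b')
j=26 s[j]='a': π[26]=2 (border 'ba')
j=27 s[j]='b': π[27]=3 (border 'bab')
j=28 s[j]='a': k: 3→1; π[28]=2 (border 'ba')
j=29 s[j]='b': π[29]=3 (border 'bab')
j=30 s[j]='b': π[30]=4 (border 'babb')
j=31 s[j]='a': π[31]=5 (border 'babba')
j=32 s[j]='b': k: 5→2; π[32]=3 (border 'bab')
j=33 s[j]='a': k: 3→1; π[33]=2 (border 'ba')
j=34 s[j]='a': k: 2→0; π[34]=0 (border '')
j=35 s[j]='b': π[35]=1 (border 'b')

[0, 0, 1, 1, 2, 0, 0, 0, 1, 1, 1, 1, 2, 0, 0, 1, 2, 0, 1, 2, 3, 4, 5, 3, 4, 1, 2, 3, 2, 3, 4, 5, 3, 2, 0, 1]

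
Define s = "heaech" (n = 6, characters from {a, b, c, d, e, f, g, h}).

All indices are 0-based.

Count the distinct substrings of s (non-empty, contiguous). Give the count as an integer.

rank | idx | suffix
   0 |   2 | aech
   1 |   4 | ch
   2 |   1 | eaech
   3 |   3 | ech
   4 |   5 | h
   5 |   0 | heaech

SA = [2, 4, 1, 3, 5, 0]
[i] adj suffixes → lcp
  [1] 2/4 → 0 ('')
  [2] 4/1 → 0 ('')
  [3] 1/3 → 1 ('e')
  [4] 3/5 → 0 ('')
  [5] 5/0 → 1 ('h')

n(n+1)/2 = 6·7/2 = 21
Σ LCP = 0 + 0 + 0 + 1 + 0 + 1 = 2
distinct = 21 − 2 = 19

19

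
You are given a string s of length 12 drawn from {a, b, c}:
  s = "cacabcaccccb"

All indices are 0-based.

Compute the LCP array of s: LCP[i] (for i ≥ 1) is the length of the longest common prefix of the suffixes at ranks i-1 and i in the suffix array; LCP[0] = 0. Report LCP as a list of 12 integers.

rank→(start, suffix):
  0 → (3, 'abcaccccb')
  1 → (1, 'acabcaccccb')
  2 → (6, 'accccb')
  3 → (11, 'b')
  4 → (4, 'bcaccccb')
  5 → (2, 'cabcaccccb')
  6 → (0, 'cacabcaccccb')
  7 → (5, 'caccccb')
  8 → (10, 'cb')
  9 → (9, 'ccb')
  10 → (8, 'cccb')
  11 → (7, 'ccccb')

SA = [3, 1, 6, 11, 4, 2, 0, 5, 10, 9, 8, 7]
rank  pair      lcp
   1  s[3:],s[1:]  1  'a'
   2  s[1:],s[6:]  2  'ac'
   3  s[6:],s[11:]  0  ''
   4  s[11:],s[4:]  1  'b'
   5  s[4:],s[2:]  0  ''
   6  s[2:],s[0:]  2  'ca'
   7  s[0:],s[5:]  3  'cac'
   8  s[5:],s[10:]  1  'c'
   9  s[10:],s[9:]  1  'c'
  10  s[9:],s[8:]  2  'cc'
  11  s[8:],s[7:]  3  'ccc'

[0, 1, 2, 0, 1, 0, 2, 3, 1, 1, 2, 3]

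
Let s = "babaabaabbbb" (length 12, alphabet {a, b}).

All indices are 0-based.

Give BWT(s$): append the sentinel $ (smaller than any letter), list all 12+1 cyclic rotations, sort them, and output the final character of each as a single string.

rank  rotation       last
    0  $babaabaabbbb  b
    1  aabaabbbb$bab  b
    2  aabbbb$babaab  b
    3  abaabaabbbb$b  b
    4  abaabbbb$baba  a
    5  abbbb$babaaba  a
    6  b$babaabaabbb  b
    7  baabaabbbb$ba  a
    8  baabbbb$babaa  a
    9  babaabaabbbb$  $
   10  bb$babaabaabb  b
   11  bbb$babaabaab  b
   12  bbbb$babaabaa  a

bbbbaabaa$bba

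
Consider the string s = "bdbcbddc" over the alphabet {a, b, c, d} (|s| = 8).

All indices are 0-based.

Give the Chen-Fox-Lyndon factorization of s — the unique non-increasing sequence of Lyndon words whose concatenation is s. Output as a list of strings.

["bd", "bcbddc"]

emit factor 1: 'bd' (i=0, period=2)
emit factor 2: 'bcbddc' (i=2, period=6)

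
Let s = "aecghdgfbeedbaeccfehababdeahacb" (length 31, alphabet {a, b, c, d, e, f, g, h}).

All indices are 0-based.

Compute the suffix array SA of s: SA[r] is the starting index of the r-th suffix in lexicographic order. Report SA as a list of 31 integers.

[20, 22, 28, 13, 0, 26, 30, 21, 12, 23, 8, 29, 15, 16, 2, 11, 24, 5, 25, 14, 1, 10, 9, 18, 7, 17, 6, 3, 19, 27, 4]

sorted suffixes:
  #0 SA[0]=20  'ababdeahacb'
  #1 SA[1]=22  'abdeahacb'
  #2 SA[2]=28  'acb'
  #3 SA[3]=13  'aeccfehababdeahacb'
  #4 SA[4]=0  'aecghdgfbeedbaeccfehababdeahacb'
  #5 SA[5]=26  'ahacb'
  #6 SA[6]=30  'b'
  #7 SA[7]=21  'babdeahacb'
  #8 SA[8]=12  'baeccfehababdeahacb'
  #9 SA[9]=23  'bdeahacb'
  #10 SA[10]=8  'beedbaeccfehababdeahacb'
  #11 SA[11]=29  'cb'
  #12 SA[12]=15  'ccfehababdeahacb'
  #13 SA[13]=16  'cfehababdeahacb'
  #14 SA[14]=2  'cghdgfbeedbaeccfehababdeahacb'
  #15 SA[15]=11  'dbaeccfehababdeahacb'
  #16 SA[16]=24  'deahacb'
  #17 SA[17]=5  'dgfbeedbaeccfehababdeahacb'
  #18 SA[18]=25  'eahacb'
  #19 SA[19]=14  'eccfehababdeahacb'
  #20 SA[20]=1  'ecghdgfbeedbaeccfehababdeahacb'
  #21 SA[21]=10  'edbaeccfehababdeahacb'
  #22 SA[22]=9  'eedbaeccfehababdeahacb'
  #23 SA[23]=18  'ehababdeahacb'
  #24 SA[24]=7  'fbeedbaeccfehababdeahacb'
  #25 SA[25]=17  'fehababdeahacb'
  #26 SA[26]=6  'gfbeedbaeccfehababdeahacb'
  #27 SA[27]=3  'ghdgfbeedbaeccfehababdeahacb'
  #28 SA[28]=19  'hababdeahacb'
  #29 SA[29]=27  'hacb'
  #30 SA[30]=4  'hdgfbeedbaeccfehababdeahacb'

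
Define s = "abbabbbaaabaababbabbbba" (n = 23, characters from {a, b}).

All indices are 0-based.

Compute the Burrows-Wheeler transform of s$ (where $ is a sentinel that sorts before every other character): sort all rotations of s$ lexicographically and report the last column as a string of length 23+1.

rank  rotation                  last
    0  $abbabbbaaabaababbabbbba  a
    1  a$abbabbbaaabaababbabbbb  b
    2  aaabaababbabbbba$abbabbb  b
    3  aabaababbabbbba$abbabbba  a
    4  aababbabbbba$abbabbbaaab  b
    5  abaababbabbbba$abbabbbaa  a
    6  ababbabbbba$abbabbbaaaba  a
    7  abbabbbaaabaababbabbbba$  $
    8  abbabbbba$abbabbbaaabaab  b
    9  abbbaaabaababbabbbba$abb  b
   10  abbbba$abbabbbaaabaababb  b
   11  ba$abbabbbaaabaababbabbb  b
   12  baaabaababbabbbba$abbabb  b
   13  baababbabbbba$abbabbbaaa  a
   14  babbabbbba$abbabbbaaabaa  a
   15  babbbaaabaababbabbbba$ab  b
   16  babbbba$abbabbbaaabaabab  b
   17  bba$abbabbbaaabaababbabb  b
   18  bbaaabaababbabbbba$abbab  b
   19  bbabbbaaabaababbabbbba$a  a
   20  bbabbbba$abbabbbaaabaaba  a
   21  bbba$abbabbbaaabaababbab  b
   22  bbbaaabaababbabbbba$abba  a
   23  bbbba$abbabbbaaabaababba  a

abbabaa$bbbbbaabbbbaabaa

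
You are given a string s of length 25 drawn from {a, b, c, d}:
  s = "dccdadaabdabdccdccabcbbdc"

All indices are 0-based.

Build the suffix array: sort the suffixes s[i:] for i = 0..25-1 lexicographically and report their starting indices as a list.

sorted suffixes:
  #0 SA[0]=6  'aabdabdccdccabcbbdc'
  #1 SA[1]=18  'abcbbdc'
  #2 SA[2]=7  'abdabdccdccabcbbdc'
  #3 SA[3]=10  'abdccdccabcbbdc'
  #4 SA[4]=4  'adaabdabdccdccabcbbdc'
  #5 SA[5]=21  'bbdc'
  #6 SA[6]=19  'bcbbdc'
  #7 SA[7]=8  'bdabdccdccabcbbdc'
  #8 SA[8]=22  'bdc'
  #9 SA[9]=11  'bdccdccabcbbdc'
  #10 SA[10]=24  'c'
  #11 SA[11]=17  'cabcbbdc'
  #12 SA[12]=20  'cbbdc'
  #13 SA[13]=16  'ccabcbbdc'
  #14 SA[14]=1  'ccdadaabdabdccdccabcbbdc'
  #15 SA[15]=13  'ccdccabcbbdc'
  #16 SA[16]=2  'cdadaabdabdccdccabcbbdc'
  #17 SA[17]=14  'cdccabcbbdc'
  #18 SA[18]=5  'daabdabdccdccabcbbdc'
  #19 SA[19]=9  'dabdccdccabcbbdc'
  #20 SA[20]=3  'dadaabdabdccdccabcbbdc'
  #21 SA[21]=23  'dc'
  #22 SA[22]=15  'dccabcbbdc'
  #23 SA[23]=0  'dccdadaabdabdccdccabcbbdc'
  #24 SA[24]=12  'dccdccabcbbdc'

[6, 18, 7, 10, 4, 21, 19, 8, 22, 11, 24, 17, 20, 16, 1, 13, 2, 14, 5, 9, 3, 23, 15, 0, 12]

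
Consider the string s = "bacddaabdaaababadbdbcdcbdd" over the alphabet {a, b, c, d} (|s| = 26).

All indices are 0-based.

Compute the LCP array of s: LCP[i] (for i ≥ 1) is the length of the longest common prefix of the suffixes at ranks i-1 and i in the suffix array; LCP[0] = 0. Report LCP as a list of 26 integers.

[0, 2, 3, 1, 3, 2, 1, 1, 0, 2, 2, 1, 1, 2, 2, 0, 1, 2, 0, 1, 3, 1, 2, 1, 1, 2]

sorted suffixes:
  #0 SA[0]=9  'aaababadbdbcdcbdd'
  #1 SA[1]=10  'aababadbdbcdcbdd'
  #2 SA[2]=5  'aabdaaababadbdbcdcbdd'
  #3 SA[3]=11  'ababadbdbcdcbdd'
  #4 SA[4]=13  'abadbdbcdcbdd'
  #5 SA[5]=6  'abdaaababadbdbcdcbdd'
  #6 SA[6]=1  'acddaabdaaababadbdbcdcbdd'
  #7 SA[7]=15  'adbdbcdcbdd'
  #8 SA[8]=12  'babadbdbcdcbdd'
  #9 SA[9]=0  'bacddaabdaaababadbdbcdcbdd'
  #10 SA[10]=14  'badbdbcdcbdd'
  #11 SA[11]=19  'bcdcbdd'
  #12 SA[12]=7  'bdaaababadbdbcdcbdd'
  #13 SA[13]=17  'bdbcdcbdd'
  #14 SA[14]=23  'bdd'
  #15 SA[15]=22  'cbdd'
  #16 SA[16]=20  'cdcbdd'
  #17 SA[17]=2  'cddaabdaaababadbdbcdcbdd'
  #18 SA[18]=25  'd'
  #19 SA[19]=8  'daaababadbdbcdcbdd'
  #20 SA[20]=4  'daabdaaababadbdbcdcbdd'
  #21 SA[21]=18  'dbcdcbdd'
  #22 SA[22]=16  'dbdbcdcbdd'
  #23 SA[23]=21  'dcbdd'
  #24 SA[24]=24  'dd'
  #25 SA[25]=3  'ddaabdaaababadbdbcdcbdd'

SA = [9, 10, 5, 11, 13, 6, 1, 15, 12, 0, 14, 19, 7, 17, 23, 22, 20, 2, 25, 8, 4, 18, 16, 21, 24, 3]
i: (SA[i-1],SA[i]) lcp shared
  1: (9,10) 2 'aa'
  2: (10,5) 3 'aab'
  3: (5,11) 1 'a'
  4: (11,13) 3 'aba'
  5: (13,6) 2 'ab'
  6: (6,1) 1 'a'
  7: (1,15) 1 'a'
  8: (15,12) 0 ''
  9: (12,0) 2 'ba'
  10: (0,14) 2 'ba'
  11: (14,19) 1 'b'
  12: (19,7) 1 'b'
  13: (7,17) 2 'bd'
  14: (17,23) 2 'bd'
  15: (23,22) 0 ''
  16: (22,20) 1 'c'
  17: (20,2) 2 'cd'
  18: (2,25) 0 ''
  19: (25,8) 1 'd'
  20: (8,4) 3 'daa'
  21: (4,18) 1 'd'
  22: (18,16) 2 'db'
  23: (16,21) 1 'd'
  24: (21,24) 1 'd'
  25: (24,3) 2 'dd'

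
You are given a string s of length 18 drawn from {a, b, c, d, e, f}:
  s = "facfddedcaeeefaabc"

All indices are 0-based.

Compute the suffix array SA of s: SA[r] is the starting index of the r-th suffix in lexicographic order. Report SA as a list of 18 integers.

rank | idx | suffix
   0 |  14 | aabc
   1 |  15 | abc
   2 |   1 | acfddedcaeeefaabc
   3 |   9 | aeeefaabc
   4 |  16 | bc
   5 |  17 | c
   6 |   8 | caeeefaabc
   7 |   2 | cfddedcaeeefaabc
   8 |   7 | dcaeeefaabc
   9 |   4 | ddedcaeeefaabc
  10 |   5 | dedcaeeefaabc
  11 |   6 | edcaeeefaabc
  12 |  10 | eeefaabc
  13 |  11 | eefaabc
  14 |  12 | efaabc
  15 |  13 | faabc
  16 |   0 | facfddedcaeeefaabc
  17 |   3 | fddedcaeeefaabc

[14, 15, 1, 9, 16, 17, 8, 2, 7, 4, 5, 6, 10, 11, 12, 13, 0, 3]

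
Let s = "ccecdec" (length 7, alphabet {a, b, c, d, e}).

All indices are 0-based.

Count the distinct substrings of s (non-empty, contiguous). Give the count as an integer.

23

sorted suffixes:
  #0 SA[0]=6  'c'
  #1 SA[1]=0  'ccecdec'
  #2 SA[2]=3  'cdec'
  #3 SA[3]=1  'cecdec'
  #4 SA[4]=4  'dec'
  #5 SA[5]=5  'ec'
  #6 SA[6]=2  'ecdec'

SA = [6, 0, 3, 1, 4, 5, 2]
rank  pair      lcp
   1  s[6:],s[0:]  1  'c'
   2  s[0:],s[3:]  1  'c'
   3  s[3:],s[1:]  1  'c'
   4  s[1:],s[4:]  0  ''
   5  s[4:],s[5:]  0  ''
   6  s[5:],s[2:]  2  'ec'

n(n+1)/2 = 7·8/2 = 28
Σ LCP = 0 + 1 + 1 + 1 + 0 + 0 + 2 = 5
distinct = 28 − 5 = 23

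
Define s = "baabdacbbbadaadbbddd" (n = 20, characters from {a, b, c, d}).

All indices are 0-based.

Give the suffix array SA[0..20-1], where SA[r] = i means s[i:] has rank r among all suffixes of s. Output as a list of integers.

[1, 12, 2, 5, 10, 13, 0, 9, 8, 7, 15, 3, 16, 6, 19, 11, 4, 14, 18, 17]

rank→(start, suffix):
  0 → (1, 'aabdacbbbadaadbbddd')
  1 → (12, 'aadbbddd')
  2 → (2, 'abdacbbbadaadbbddd')
  3 → (5, 'acbbbadaadbbddd')
  4 → (10, 'adaadbbddd')
  5 → (13, 'adbbddd')
  6 → (0, 'baabdacbbbadaadbbddd')
  7 → (9, 'badaadbbddd')
  8 → (8, 'bbadaadbbddd')
  9 → (7, 'bbbadaadbbddd')
  10 → (15, 'bbddd')
  11 → (3, 'bdacbbbadaadbbddd')
  12 → (16, 'bddd')
  13 → (6, 'cbbbadaadbbddd')
  14 → (19, 'd')
  15 → (11, 'daadbbddd')
  16 → (4, 'dacbbbadaadbbddd')
  17 → (14, 'dbbddd')
  18 → (18, 'dd')
  19 → (17, 'ddd')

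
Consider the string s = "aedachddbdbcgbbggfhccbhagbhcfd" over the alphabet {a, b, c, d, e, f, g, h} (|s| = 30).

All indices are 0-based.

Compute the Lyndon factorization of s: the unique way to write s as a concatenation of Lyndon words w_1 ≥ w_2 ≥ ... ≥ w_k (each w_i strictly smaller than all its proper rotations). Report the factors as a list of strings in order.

emit factor 1: 'aed' (i=0, period=3)
emit factor 2: 'achddbdbcgbbggfhccbhagbhcfd' (i=3, period=27)

["aed", "achddbdbcgbbggfhccbhagbhcfd"]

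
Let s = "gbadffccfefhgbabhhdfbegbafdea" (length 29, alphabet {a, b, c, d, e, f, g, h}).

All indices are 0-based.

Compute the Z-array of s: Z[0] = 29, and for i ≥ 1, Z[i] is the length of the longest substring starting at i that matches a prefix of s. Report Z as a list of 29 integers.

Z[0]=29
i=1: fresh scan; Z[1]=0
i=2: fresh scan; Z[2]=0
i=3: fresh scan; Z[3]=0
i=4: fresh scan; Z[4]=0
i=5: fresh scan; Z[5]=0
i=6: fresh scan; Z[6]=0
i=7: fresh scan; Z[7]=0
i=8: fresh scan; Z[8]=0
i=9: fresh scan; Z[9]=0
i=10: fresh scan; Z[10]=0
i=11: fresh scan; Z[11]=0
i=12: fresh scan; Z[12]=3 scan→box=[12,15)
i=13: min(r-i=2, Z[1]=0)=0; Z[13]=0
i=14: min(r-i=1, Z[2]=0)=0; Z[14]=0
i=15: fresh scan; Z[15]=0
i=16: fresh scan; Z[16]=0
i=17: fresh scan; Z[17]=0
i=18: fresh scan; Z[18]=0
i=19: fresh scan; Z[19]=0
i=20: fresh scan; Z[20]=0
i=21: fresh scan; Z[21]=0
i=22: fresh scan; Z[22]=3 scan→box=[22,25)
i=23: min(r-i=2, Z[1]=0)=0; Z[23]=0
i=24: min(r-i=1, Z[2]=0)=0; Z[24]=0
i=25: fresh scan; Z[25]=0
i=26: fresh scan; Z[26]=0
i=27: fresh scan; Z[27]=0
i=28: fresh scan; Z[28]=0

[29, 0, 0, 0, 0, 0, 0, 0, 0, 0, 0, 0, 3, 0, 0, 0, 0, 0, 0, 0, 0, 0, 3, 0, 0, 0, 0, 0, 0]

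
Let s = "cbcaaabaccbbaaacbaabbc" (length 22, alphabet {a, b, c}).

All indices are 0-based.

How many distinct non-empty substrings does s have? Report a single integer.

219

sorted suffixes:
  #0 SA[0]=3  'aaabaccbbaaacbaabbc'
  #1 SA[1]=12  'aaacbaabbc'
  #2 SA[2]=4  'aabaccbbaaacbaabbc'
  #3 SA[3]=17  'aabbc'
  #4 SA[4]=13  'aacbaabbc'
  #5 SA[5]=5  'abaccbbaaacbaabbc'
  #6 SA[6]=18  'abbc'
  #7 SA[7]=14  'acbaabbc'
  #8 SA[8]=7  'accbbaaacbaabbc'
  #9 SA[9]=11  'baaacbaabbc'
  #10 SA[10]=16  'baabbc'
  #11 SA[11]=6  'baccbbaaacbaabbc'
  #12 SA[12]=10  'bbaaacbaabbc'
  #13 SA[13]=19  'bbc'
  #14 SA[14]=20  'bc'
  #15 SA[15]=1  'bcaaabaccbbaaacbaabbc'
  #16 SA[16]=21  'c'
  #17 SA[17]=2  'caaabaccbbaaacbaabbc'
  #18 SA[18]=15  'cbaabbc'
  #19 SA[19]=9  'cbbaaacbaabbc'
  #20 SA[20]=0  'cbcaaabaccbbaaacbaabbc'
  #21 SA[21]=8  'ccbbaaacbaabbc'

SA = [3, 12, 4, 17, 13, 5, 18, 14, 7, 11, 16, 6, 10, 19, 20, 1, 21, 2, 15, 9, 0, 8]
rank  pair      lcp
   1  s[3:],s[12:]  3  'aaa'
   2  s[12:],s[4:]  2  'aa'
   3  s[4:],s[17:]  3  'aab'
   4  s[17:],s[13:]  2  'aa'
   5  s[13:],s[5:]  1  'a'
   6  s[5:],s[18:]  2  'ab'
   7  s[18:],s[14:]  1  'a'
   8  s[14:],s[7:]  2  'ac'
   9  s[7:],s[11:]  0  ''
  10  s[11:],s[16:]  3  'baa'
  11  s[16:],s[6:]  2  'ba'
  12  s[6:],s[10:]  1  'b'
  13  s[10:],s[19:]  2  'bb'
  14  s[19:],s[20:]  1  'b'
  15  s[20:],s[1:]  2  'bc'
  16  s[1:],s[21:]  0  ''
  17  s[21:],s[2:]  1  'c'
  18  s[2:],s[15:]  1  'c'
  19  s[15:],s[9:]  2  'cb'
  20  s[9:],s[0:]  2  'cb'
  21  s[0:],s[8:]  1  'c'

n(n+1)/2 = 22·23/2 = 253
Σ LCP = 0 + 3 + 2 + 3 + 2 + 1 + 2 + 1 + 2 + 0 + 3 + 2 + 1 + 2 + 1 + 2 + 0 + 1 + 1 + 2 + 2 + 1 = 34
distinct = 253 − 34 = 219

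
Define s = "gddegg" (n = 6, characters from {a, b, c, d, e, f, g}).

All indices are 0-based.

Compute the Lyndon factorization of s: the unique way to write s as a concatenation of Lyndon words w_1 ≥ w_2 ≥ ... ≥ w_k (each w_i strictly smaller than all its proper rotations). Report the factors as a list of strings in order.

emit factor 1: 'g' (i=0, period=1)
emit factor 2: 'ddegg' (i=1, period=5)

["g", "ddegg"]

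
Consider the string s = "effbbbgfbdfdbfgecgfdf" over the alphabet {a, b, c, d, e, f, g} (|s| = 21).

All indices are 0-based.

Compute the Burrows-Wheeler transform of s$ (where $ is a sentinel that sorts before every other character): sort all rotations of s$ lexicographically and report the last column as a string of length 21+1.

rank  rotation                last
    0  $effbbbgfbdfdbfgecgfdf  f
    1  bbbgfbdfdbfgecgfdf$eff  f
    2  bbgfbdfdbfgecgfdf$effb  b
    3  bdfdbfgecgfdf$effbbbgf  f
    4  bfgecgfdf$effbbbgfbdfd  d
    5  bgfbdfdbfgecgfdf$effbb  b
    6  cgfdf$effbbbgfbdfdbfge  e
    7  dbfgecgfdf$effbbbgfbdf  f
    8  df$effbbbgfbdfdbfgecgf  f
    9  dfdbfgecgfdf$effbbbgfb  b
   10  ecgfdf$effbbbgfbdfdbfg  g
   11  effbbbgfbdfdbfgecgfdf$  $
   12  f$effbbbgfbdfdbfgecgfd  d
   13  fbbbgfbdfdbfgecgfdf$ef  f
   14  fbdfdbfgecgfdf$effbbbg  g
   15  fdbfgecgfdf$effbbbgfbd  d
   16  fdf$effbbbgfbdfdbfgecg  g
   17  ffbbbgfbdfdbfgecgfdf$e  e
   18  fgecgfdf$effbbbgfbdfdb  b
   19  gecgfdf$effbbbgfbdfdbf  f
   20  gfbdfdbfgecgfdf$effbbb  b
   21  gfdf$effbbbgfbdfdbfgec  c

ffbfdbeffbg$dfgdgebfbc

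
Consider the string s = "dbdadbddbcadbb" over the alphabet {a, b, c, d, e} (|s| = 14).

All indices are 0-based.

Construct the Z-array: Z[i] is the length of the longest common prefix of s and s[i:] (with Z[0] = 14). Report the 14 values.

Z[0]=14
i=1: i≥r, start 0; Z[1]=0
i=2: i≥r, start 0; Z[2]=1 extend→box=[2,3)
i=3: i≥r, start 0; Z[3]=0
i=4: i≥r, start 0; Z[4]=3 extend→box=[4,7)
i=5: min(r-i=2, Z[1]=0)=0; Z[5]=0
i=6: min(r-i=1, Z[2]=1)=1; Z[6]=1
i=7: i≥r, start 0; Z[7]=2 extend→box=[7,9)
i=8: min(r-i=1, Z[1]=0)=0; Z[8]=0
i=9: i≥r, start 0; Z[9]=0
i=10: i≥r, start 0; Z[10]=0
i=11: i≥r, start 0; Z[11]=2 extend→box=[11,13)
i=12: min(r-i=1, Z[1]=0)=0; Z[12]=0
i=13: i≥r, start 0; Z[13]=0

[14, 0, 1, 0, 3, 0, 1, 2, 0, 0, 0, 2, 0, 0]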